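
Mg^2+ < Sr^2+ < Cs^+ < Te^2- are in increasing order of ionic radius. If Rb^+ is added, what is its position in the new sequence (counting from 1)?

Mg^2+ (Z=12, 10 e⁻), Sr^2+ (Z=38, 36 e⁻), Rb^+ (Z=37, 36 e⁻), Cs^+ (Z=55, 54 e⁻), Te^2- (Z=52, 54 e⁻). Mg^2+ < Sr^2+ (same group, 2 shells fewer); Sr^2+ < Rb^+ (both 36 e⁻, Z=38>37); Rb^+ < Cs^+ (same group, period 5 vs 6); Cs^+ < Te^2- (both 54 e⁻, Z=55>52).
With Rb^+ included the full order is Mg^2+ < Sr^2+ < Rb^+ < Cs^+ < Te^2-, so it takes position 3.

3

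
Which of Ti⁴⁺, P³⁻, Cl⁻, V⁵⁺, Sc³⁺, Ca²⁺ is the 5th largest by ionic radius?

These species are isoelectronic with 18 electrons. The only difference is the number of protons: V⁵⁺ (Z=23), Ti⁴⁺ (Z=22), Sc³⁺ (Z=21), Ca²⁺ (Z=20), Cl⁻ (Z=17), P³⁻ (Z=15). The strongest nuclear pull (V⁵⁺) gives the smallest ion.
Full ascending order: V⁵⁺ < Ti⁴⁺ < Sc³⁺ < Ca²⁺ < Cl⁻ < P³⁻. Counting from the largest, position 5 is Ti⁴⁺.

Ti⁴⁺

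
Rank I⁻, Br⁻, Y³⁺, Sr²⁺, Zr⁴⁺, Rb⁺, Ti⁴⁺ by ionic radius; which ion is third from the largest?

Rb⁺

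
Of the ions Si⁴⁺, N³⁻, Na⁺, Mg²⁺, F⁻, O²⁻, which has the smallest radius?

All of these have 10 electrons (isoelectronic). With the same electron cloud, the ion with the most protons pulls it in tightest. Nuclear charges: Si⁴⁺ (Z=14), Mg²⁺ (Z=12), Na⁺ (Z=11), F⁻ (Z=9), O²⁻ (Z=8), N³⁻ (Z=7). Highest Z is smallest.

Si⁴⁺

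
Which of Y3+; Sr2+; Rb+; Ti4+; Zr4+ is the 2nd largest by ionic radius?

Sr2+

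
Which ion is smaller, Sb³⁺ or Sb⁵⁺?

Sb⁵⁺

These are all Sb ions. Removing more electrons (higher positive charge) pulls the remaining electrons in closer, so Sb⁵⁺ is smallest and Sb³⁺ is largest.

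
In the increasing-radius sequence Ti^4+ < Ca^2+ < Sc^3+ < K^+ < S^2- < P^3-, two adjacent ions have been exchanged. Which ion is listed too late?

Sc^3+

Scanning neighbour by neighbour, only Ca^2+/Sc^3+ violates a trend: Sc^3+ and Ca^2+ share 18 electrons; the higher nuclear charge on Sc (Z=21) contracts it more, so Sc^3+ < Ca^2+. That makes Sc^3+ the one sitting a position late relative to where it belongs.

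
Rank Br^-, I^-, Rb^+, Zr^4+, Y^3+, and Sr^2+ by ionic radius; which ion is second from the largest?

Br^-

Tabulating Z and e⁻: Zr^4+ (Z=40, 36 e⁻), Y^3+ (Z=39, 36 e⁻), Sr^2+ (Z=38, 36 e⁻), Rb^+ (Z=37, 36 e⁻), Br^- (Z=35, 36 e⁻), I^- (Z=53, 54 e⁻). Zr^4+ < Y^3+ (both 36 e⁻, Z=40>39); Y^3+ < Sr^2+ (isoelectronic, higher Z=39 is smaller); Sr^2+ < Rb^+ (isoelectronic, higher Z=38 is smaller); Rb^+ < Br^- (both 36 e⁻, Z=37>35); Br^- < I^- (same group, 1 shell fewer).
That gives Zr^4+ < Y^3+ < Sr^2+ < Rb^+ < Br^- < I^-. From the largest end, number 2 is Br^-.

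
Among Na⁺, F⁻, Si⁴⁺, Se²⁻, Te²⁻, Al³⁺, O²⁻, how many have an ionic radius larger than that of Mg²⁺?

Electron counts and nuclear charges: Si⁴⁺: 10 e⁻, Z=14, Al³⁺: 10 e⁻, Z=13, Mg²⁺: 10 e⁻, Z=12, Na⁺: 10 e⁻, Z=11, F⁻: 10 e⁻, Z=9, O²⁻: 10 e⁻, Z=8, Se²⁻: 36 e⁻, Z=34, Te²⁻: 54 e⁻, Z=52. Si⁴⁺ < Al³⁺ (isoelectronic, higher Z=14 is smaller); Al³⁺ < Mg²⁺ (isoelectronic, higher Z=13 is smaller); Mg²⁺ < Na⁺ (both 10 e⁻, Z=12>11); Na⁺ < F⁻ (both 10 e⁻, Z=11>9); F⁻ < O²⁻ (both 10 e⁻, Z=9>8); O²⁻ < Se²⁻ (same group, period 2 vs 4); Se²⁻ < Te²⁻ (same group, period 4 vs 5).
Overall: Si⁴⁺ < Al³⁺ < Mg²⁺ < Na⁺ < F⁻ < O²⁻ < Se²⁻ < Te²⁻. Mg²⁺ has 2 below it and 5 above. Count: 5.

5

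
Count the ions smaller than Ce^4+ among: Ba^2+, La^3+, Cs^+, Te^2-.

0

These species are isoelectronic with 54 electrons. The only difference is the number of protons: Ce^4+ (Z=58), La^3+ (Z=57), Ba^2+ (Z=56), Cs^+ (Z=55), Te^2- (Z=52). The strongest nuclear pull (Ce^4+) gives the smallest ion.
Ordering all of them (including Ce^4+) by radius gives Ce^4+ < La^3+ < Ba^2+ < Cs^+ < Te^2-. That's 0.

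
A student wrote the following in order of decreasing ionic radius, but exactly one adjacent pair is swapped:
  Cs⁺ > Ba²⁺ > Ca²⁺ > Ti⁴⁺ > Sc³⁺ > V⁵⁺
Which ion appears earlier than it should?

Ti⁴⁺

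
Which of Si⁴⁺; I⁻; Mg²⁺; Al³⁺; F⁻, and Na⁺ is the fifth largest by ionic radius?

Al³⁺

Tabulating Z and e⁻: Si⁴⁺: 10 e⁻, Z=14, Al³⁺: 10 e⁻, Z=13, Mg²⁺: 10 e⁻, Z=12, Na⁺: 10 e⁻, Z=11, F⁻: 10 e⁻, Z=9, I⁻: 54 e⁻, Z=53. Si⁴⁺ < Al³⁺ (isoelectronic, higher Z=14 is smaller); Al³⁺ < Mg²⁺ (isoelectronic, higher Z=13 is smaller); Mg²⁺ < Na⁺ (isoelectronic, higher Z=12 is smaller); Na⁺ < F⁻ (both 10 e⁻, Z=11>9); F⁻ < I⁻ (same group, period 2 vs 5).
So the order is Si⁴⁺ < Al³⁺ < Mg²⁺ < Na⁺ < F⁻ < I⁻; the 5th-largest ion is Al³⁺.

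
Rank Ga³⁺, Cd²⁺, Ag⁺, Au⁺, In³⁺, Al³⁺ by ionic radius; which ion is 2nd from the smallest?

Ga³⁺

Tabulating Z and e⁻: Al³⁺ has 10 e⁻ (Z=13), Ga³⁺ has 28 e⁻ (Z=31), In³⁺ has 46 e⁻ (Z=49), Cd²⁺ has 46 e⁻ (Z=48), Ag⁺ has 46 e⁻ (Z=47), Au⁺ has 78 e⁻ (Z=79). Al³⁺ < Ga³⁺ (same group, period 3 vs 4); Ga³⁺ < In³⁺ (same group, period 4 vs 5); In³⁺ < Cd²⁺ (isoelectronic, higher Z=49 is smaller); Cd²⁺ < Ag⁺ (isoelectronic, higher Z=48 is smaller); Ag⁺ < Au⁺ (same group, period 5 vs 6).
Ordering: Al³⁺ < Ga³⁺ < In³⁺ < Cd²⁺ < Ag⁺ < Au⁺. The 2nd smallest is Ga³⁺.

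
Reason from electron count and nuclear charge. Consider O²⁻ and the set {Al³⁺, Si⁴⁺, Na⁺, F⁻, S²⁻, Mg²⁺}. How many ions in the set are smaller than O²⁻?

Electron counts and nuclear charges: Si⁴⁺ has 10 e⁻ (Z=14), Al³⁺ has 10 e⁻ (Z=13), Mg²⁺ has 10 e⁻ (Z=12), Na⁺ has 10 e⁻ (Z=11), F⁻ has 10 e⁻ (Z=9), O²⁻ has 10 e⁻ (Z=8), S²⁻ has 18 e⁻ (Z=16). Si⁴⁺ < Al³⁺ (isoelectronic, higher Z=14 is smaller); Al³⁺ < Mg²⁺ (both 10 e⁻, Z=13>12); Mg²⁺ < Na⁺ (both 10 e⁻, Z=12>11); Na⁺ < F⁻ (both 10 e⁻, Z=11>9); F⁻ < O²⁻ (isoelectronic, higher Z=9 is smaller); O²⁻ < S²⁻ (same group, 1 shell fewer).
Overall: Si⁴⁺ < Al³⁺ < Mg²⁺ < Na⁺ < F⁻ < O²⁻ < S²⁻. O²⁻ has 5 below it and 1 above. So 5 are smaller.

5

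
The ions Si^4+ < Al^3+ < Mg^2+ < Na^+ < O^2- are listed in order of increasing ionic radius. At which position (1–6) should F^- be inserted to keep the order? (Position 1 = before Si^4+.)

5

Isoelectronic series (10 e⁻ each). Size is set by nuclear charge: more protons means a smaller ion. Si^4+ (Z=14), Al^3+ (Z=13), Mg^2+ (Z=12), Na^+ (Z=11), F^- (Z=9), O^2- (Z=8).
Merged order: Si^4+ < Al^3+ < Mg^2+ < Na^+ < F^- < O^2- — F^- is number 5.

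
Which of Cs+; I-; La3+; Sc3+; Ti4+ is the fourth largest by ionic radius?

Sc3+

First list Z and electron count for each: Ti4+ has 18 e⁻ (Z=22), Sc3+ has 18 e⁻ (Z=21), La3+ has 54 e⁻ (Z=57), Cs+ has 54 e⁻ (Z=55), I- has 54 e⁻ (Z=53). Ti4+ < Sc3+ (isoelectronic, higher Z=22 is smaller); Sc3+ < La3+ (same group, period 4 vs 6); La3+ < Cs+ (isoelectronic, higher Z=57 is smaller); Cs+ < I- (both 54 e⁻, Z=55>53).
So the order is Ti4+ < Sc3+ < La3+ < Cs+ < I-; the 4th-largest ion is Sc3+.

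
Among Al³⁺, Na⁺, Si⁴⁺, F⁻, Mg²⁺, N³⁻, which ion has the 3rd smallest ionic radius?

Mg²⁺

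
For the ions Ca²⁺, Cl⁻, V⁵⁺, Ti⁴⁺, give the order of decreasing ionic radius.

These species are isoelectronic with 18 electrons. The only difference is the number of protons: V⁵⁺ (Z=23), Ti⁴⁺ (Z=22), Ca²⁺ (Z=20), Cl⁻ (Z=17). The strongest nuclear pull (V⁵⁺) gives the smallest ion.

Cl⁻ > Ca²⁺ > Ti⁴⁺ > V⁵⁺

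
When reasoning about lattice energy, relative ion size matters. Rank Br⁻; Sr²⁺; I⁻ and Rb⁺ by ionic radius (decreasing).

I⁻ > Br⁻ > Rb⁺ > Sr²⁺

Tabulating Z and e⁻: Sr²⁺ (Z=38, 36 e⁻), Rb⁺ (Z=37, 36 e⁻), Br⁻ (Z=35, 36 e⁻), I⁻ (Z=53, 54 e⁻). Sr²⁺ < Rb⁺ (both 36 e⁻, Z=38>37); Rb⁺ < Br⁻ (both 36 e⁻, Z=37>35); Br⁻ < I⁻ (same group, 1 shell fewer).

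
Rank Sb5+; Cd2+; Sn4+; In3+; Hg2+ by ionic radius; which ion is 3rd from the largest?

In3+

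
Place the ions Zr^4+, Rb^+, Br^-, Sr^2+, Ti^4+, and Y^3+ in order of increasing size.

Ti^4+ < Zr^4+ < Y^3+ < Sr^2+ < Rb^+ < Br^-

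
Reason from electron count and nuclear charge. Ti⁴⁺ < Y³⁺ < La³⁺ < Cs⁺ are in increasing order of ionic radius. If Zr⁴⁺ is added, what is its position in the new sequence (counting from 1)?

Ti⁴⁺ (Z=22, 18 e⁻), Zr⁴⁺ (Z=40, 36 e⁻), Y³⁺ (Z=39, 36 e⁻), La³⁺ (Z=57, 54 e⁻), Cs⁺ (Z=55, 54 e⁻). Ti⁴⁺ < Zr⁴⁺ (same group, period 4 vs 5); Zr⁴⁺ < Y³⁺ (isoelectronic, higher Z=40 is smaller); Y³⁺ < La³⁺ (same group, 1 shell fewer); La³⁺ < Cs⁺ (both 54 e⁻, Z=57>55).
The complete sequence is Ti⁴⁺ < Zr⁴⁺ < Y³⁺ < La³⁺ < Cs⁺. Zr⁴⁺ sits at position 2.

2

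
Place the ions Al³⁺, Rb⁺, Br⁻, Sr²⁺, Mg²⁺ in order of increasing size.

Al³⁺ < Mg²⁺ < Sr²⁺ < Rb⁺ < Br⁻

Electron counts and nuclear charges: Al³⁺ has 10 e⁻ (Z=13), Mg²⁺ has 10 e⁻ (Z=12), Sr²⁺ has 36 e⁻ (Z=38), Rb⁺ has 36 e⁻ (Z=37), Br⁻ has 36 e⁻ (Z=35). Al³⁺ < Mg²⁺ (isoelectronic, higher Z=13 is smaller); Mg²⁺ < Sr²⁺ (same group, 2 shells fewer); Sr²⁺ < Rb⁺ (both 36 e⁻, Z=38>37); Rb⁺ < Br⁻ (isoelectronic, higher Z=37 is smaller).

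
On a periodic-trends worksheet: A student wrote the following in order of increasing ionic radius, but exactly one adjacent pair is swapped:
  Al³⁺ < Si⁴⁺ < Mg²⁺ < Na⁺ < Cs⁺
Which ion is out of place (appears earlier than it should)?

Scanning neighbour by neighbour, only Al³⁺/Si⁴⁺ violates a trend: Si⁴⁺ and Al³⁺ share 10 electrons; the higher nuclear charge on Si (Z=14) contracts it more, so Si⁴⁺ < Al³⁺. That makes Al³⁺ the one sitting a position early relative to where it belongs.

Al³⁺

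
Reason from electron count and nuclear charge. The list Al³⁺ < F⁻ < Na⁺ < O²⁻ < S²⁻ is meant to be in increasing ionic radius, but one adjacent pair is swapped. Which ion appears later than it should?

Na⁺

The pair F⁻, Na⁺ is the wrong way round — they are isoelectronic (10 e⁻) and Na has more protons than F (11 vs 9), making Na⁺ smaller. All other adjacent pairs agree with periodic trends, so Na⁺ is the misplaced ion.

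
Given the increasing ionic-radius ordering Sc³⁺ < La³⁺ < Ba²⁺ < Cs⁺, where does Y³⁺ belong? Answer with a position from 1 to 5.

Electron counts and nuclear charges: Sc³⁺ has 18 e⁻ (Z=21), Y³⁺ has 36 e⁻ (Z=39), La³⁺ has 54 e⁻ (Z=57), Ba²⁺ has 54 e⁻ (Z=56), Cs⁺ has 54 e⁻ (Z=55). Sc³⁺ < Y³⁺ (same group, 1 shell fewer); Y³⁺ < La³⁺ (same group, 1 shell fewer); La³⁺ < Ba²⁺ (isoelectronic, higher Z=57 is smaller); Ba²⁺ < Cs⁺ (both 54 e⁻, Z=56>55).
Putting Y³⁺ in gives Sc³⁺ < Y³⁺ < La³⁺ < Ba²⁺ < Cs⁺; it lands at slot 2.

2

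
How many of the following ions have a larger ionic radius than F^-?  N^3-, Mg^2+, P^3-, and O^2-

First list Z and electron count for each: Mg^2+ (Z=12, 10 e⁻), F^- (Z=9, 10 e⁻), O^2- (Z=8, 10 e⁻), N^3- (Z=7, 10 e⁻), P^3- (Z=15, 18 e⁻). Mg^2+ < F^- (both 10 e⁻, Z=12>9); F^- < O^2- (both 10 e⁻, Z=9>8); O^2- < N^3- (isoelectronic, higher Z=8 is smaller); N^3- < P^3- (same group, period 2 vs 3).
Ordering all of them (including F^-) by radius gives Mg^2+ < F^- < O^2- < N^3- < P^3-. So 3 are larger.

3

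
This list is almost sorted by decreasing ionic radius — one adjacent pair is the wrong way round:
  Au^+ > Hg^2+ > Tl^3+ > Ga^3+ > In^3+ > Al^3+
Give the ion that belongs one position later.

Ga^3+

Check each adjacent pair. Ga^3+ and In^3+ are reversed: Ga^3+ and In^3+ are in one column with the same charge; the lighter period-4 ion has one fewer shell and is smaller. No other neighbouring pair contradicts the periodic trends, so Ga^3+ is the ion listed too early.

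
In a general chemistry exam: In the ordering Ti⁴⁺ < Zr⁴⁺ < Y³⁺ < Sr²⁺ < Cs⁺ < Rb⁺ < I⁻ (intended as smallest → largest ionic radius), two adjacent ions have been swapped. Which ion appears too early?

Cs⁺

Scanning neighbour by neighbour, only Cs⁺/Rb⁺ violates a trend: both in group 1 with the same charge; Rb⁺ (period 5) has the smaller radius. That makes Cs⁺ the one sitting a position early relative to where it belongs.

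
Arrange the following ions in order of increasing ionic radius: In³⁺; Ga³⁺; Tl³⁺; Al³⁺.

Al³⁺ < Ga³⁺ < In³⁺ < Tl³⁺

Same group, same charge. Going down the group adds an extra shell of electrons, so the ion gets larger: Al³⁺ is highest in the group and smallest.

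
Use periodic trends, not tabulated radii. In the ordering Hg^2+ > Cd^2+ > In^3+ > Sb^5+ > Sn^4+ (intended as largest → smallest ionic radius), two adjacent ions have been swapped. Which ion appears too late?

Scanning neighbour by neighbour, only Sb^5+/Sn^4+ violates a trend: they are isoelectronic (46 e⁻) and Sb has more protons than Sn (51 vs 50), making Sb^5+ smaller. That makes Sn^4+ the one sitting a position late relative to where it belongs.

Sn^4+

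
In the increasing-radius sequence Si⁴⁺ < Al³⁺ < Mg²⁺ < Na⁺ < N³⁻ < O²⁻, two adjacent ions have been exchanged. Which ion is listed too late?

O²⁻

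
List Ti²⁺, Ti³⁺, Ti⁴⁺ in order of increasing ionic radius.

Ti⁴⁺ < Ti³⁺ < Ti²⁺

Same element, different charge: the more highly charged cation has fewer electrons and a greater effective nuclear charge per electron, making Ti⁴⁺ the smallest.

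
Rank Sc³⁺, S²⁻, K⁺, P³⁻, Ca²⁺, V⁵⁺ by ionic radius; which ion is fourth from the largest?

Ca²⁺

Each ion has 18 electrons. The ranking follows nuclear charge in reverse — greater Z gives a smaller radius. V⁵⁺ (Z=23), Sc³⁺ (Z=21), Ca²⁺ (Z=20), K⁺ (Z=19), S²⁻ (Z=16), P³⁻ (Z=15).
So the order is V⁵⁺ < Sc³⁺ < Ca²⁺ < K⁺ < S²⁻ < P³⁻; the 4th-largest ion is Ca²⁺.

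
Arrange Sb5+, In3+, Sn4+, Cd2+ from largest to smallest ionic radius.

Cd2+ > In3+ > Sn4+ > Sb5+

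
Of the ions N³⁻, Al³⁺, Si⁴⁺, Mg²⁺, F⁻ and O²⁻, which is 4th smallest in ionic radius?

Isoelectronic series (10 e⁻ each). Size is set by nuclear charge: more protons means a smaller ion. Si⁴⁺ (Z=14), Al³⁺ (Z=13), Mg²⁺ (Z=12), F⁻ (Z=9), O²⁻ (Z=8), N³⁻ (Z=7).
Ordering: Si⁴⁺ < Al³⁺ < Mg²⁺ < F⁻ < O²⁻ < N³⁻. The 4th smallest is F⁻.

F⁻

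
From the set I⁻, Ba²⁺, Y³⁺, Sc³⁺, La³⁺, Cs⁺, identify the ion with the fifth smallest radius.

Tabulating Z and e⁻: Sc³⁺: 18 e⁻, Z=21, Y³⁺: 36 e⁻, Z=39, La³⁺: 54 e⁻, Z=57, Ba²⁺: 54 e⁻, Z=56, Cs⁺: 54 e⁻, Z=55, I⁻: 54 e⁻, Z=53. Sc³⁺ < Y³⁺ (same group, period 4 vs 5); Y³⁺ < La³⁺ (same group, 1 shell fewer); La³⁺ < Ba²⁺ (both 54 e⁻, Z=57>56); Ba²⁺ < Cs⁺ (both 54 e⁻, Z=56>55); Cs⁺ < I⁻ (both 54 e⁻, Z=55>53).
So the order is Sc³⁺ < Y³⁺ < La³⁺ < Ba²⁺ < Cs⁺ < I⁻; the 5th-smallest ion is Cs⁺.

Cs⁺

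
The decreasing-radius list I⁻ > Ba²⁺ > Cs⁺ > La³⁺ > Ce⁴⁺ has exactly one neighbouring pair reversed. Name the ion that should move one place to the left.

Cs⁺

The pair Ba²⁺, Cs⁺ is the wrong way round — Ba²⁺ and Cs⁺ share 54 electrons; the higher nuclear charge on Ba (Z=56) contracts it more, so Ba²⁺ < Cs⁺. All other adjacent pairs agree with periodic trends, so Cs⁺ is the misplaced ion.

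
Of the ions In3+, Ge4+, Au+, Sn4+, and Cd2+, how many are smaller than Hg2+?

4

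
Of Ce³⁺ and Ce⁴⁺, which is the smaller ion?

Ce⁴⁺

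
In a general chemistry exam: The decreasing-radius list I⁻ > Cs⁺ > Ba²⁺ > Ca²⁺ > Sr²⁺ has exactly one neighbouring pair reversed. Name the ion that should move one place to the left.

Sr²⁺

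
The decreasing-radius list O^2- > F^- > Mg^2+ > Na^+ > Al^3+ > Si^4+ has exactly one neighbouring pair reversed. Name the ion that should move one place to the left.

Na^+

Scanning neighbour by neighbour, only Mg^2+/Na^+ violates a trend: Mg^2+ and Na^+ share 10 electrons; the higher nuclear charge on Mg (Z=12) contracts it more, so Mg^2+ < Na^+. That makes Na^+ the one sitting a position late relative to where it belongs.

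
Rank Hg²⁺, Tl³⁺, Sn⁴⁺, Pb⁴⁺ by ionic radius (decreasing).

Hg²⁺ > Tl³⁺ > Pb⁴⁺ > Sn⁴⁺

Electron counts and nuclear charges: Sn⁴⁺ (Z=50, 46 e⁻), Pb⁴⁺ (Z=82, 78 e⁻), Tl³⁺ (Z=81, 78 e⁻), Hg²⁺ (Z=80, 78 e⁻). Sn⁴⁺ < Pb⁴⁺ (same group, period 5 vs 6); Pb⁴⁺ < Tl³⁺ (both 78 e⁻, Z=82>81); Tl³⁺ < Hg²⁺ (isoelectronic, higher Z=81 is smaller).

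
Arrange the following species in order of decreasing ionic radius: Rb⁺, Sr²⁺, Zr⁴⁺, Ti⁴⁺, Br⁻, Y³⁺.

Br⁻ > Rb⁺ > Sr²⁺ > Y³⁺ > Zr⁴⁺ > Ti⁴⁺

Electron counts and nuclear charges: Ti⁴⁺ has 18 e⁻ (Z=22), Zr⁴⁺ has 36 e⁻ (Z=40), Y³⁺ has 36 e⁻ (Z=39), Sr²⁺ has 36 e⁻ (Z=38), Rb⁺ has 36 e⁻ (Z=37), Br⁻ has 36 e⁻ (Z=35). Ti⁴⁺ < Zr⁴⁺ (same group, 1 shell fewer); Zr⁴⁺ < Y³⁺ (isoelectronic, higher Z=40 is smaller); Y³⁺ < Sr²⁺ (both 36 e⁻, Z=39>38); Sr²⁺ < Rb⁺ (isoelectronic, higher Z=38 is smaller); Rb⁺ < Br⁻ (isoelectronic, higher Z=37 is smaller).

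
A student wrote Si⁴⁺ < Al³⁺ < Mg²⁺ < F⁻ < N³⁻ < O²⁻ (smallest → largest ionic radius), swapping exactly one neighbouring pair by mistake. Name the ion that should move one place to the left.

Scanning neighbour by neighbour, only N³⁻/O²⁻ violates a trend: both have 10 electrons but Z(O)=8 > Z(N)=7, so O²⁻ should be the smaller of the two. That makes O²⁻ the one sitting a position late relative to where it belongs.

O²⁻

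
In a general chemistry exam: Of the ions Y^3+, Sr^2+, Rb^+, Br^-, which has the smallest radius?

All of these have 36 electrons (isoelectronic). With the same electron cloud, the ion with the most protons pulls it in tightest. Nuclear charges: Y^3+ (Z=39), Sr^2+ (Z=38), Rb^+ (Z=37), Br^- (Z=35). Highest Z is smallest.

Y^3+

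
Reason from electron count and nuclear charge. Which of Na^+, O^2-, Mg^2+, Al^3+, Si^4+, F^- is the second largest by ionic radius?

Isoelectronic series (10 e⁻ each). Size is set by nuclear charge: more protons means a smaller ion. Si^4+ (Z=14), Al^3+ (Z=13), Mg^2+ (Z=12), Na^+ (Z=11), F^- (Z=9), O^2- (Z=8).
Full ascending order: Si^4+ < Al^3+ < Mg^2+ < Na^+ < F^- < O^2-. Counting from the largest, position 2 is F^-.

F^-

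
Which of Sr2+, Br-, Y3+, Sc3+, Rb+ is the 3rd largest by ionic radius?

Electron counts and nuclear charges: Sc3+: 18 e⁻, Z=21, Y3+: 36 e⁻, Z=39, Sr2+: 36 e⁻, Z=38, Rb+: 36 e⁻, Z=37, Br-: 36 e⁻, Z=35. Sc3+ < Y3+ (same group, 1 shell fewer); Y3+ < Sr2+ (both 36 e⁻, Z=39>38); Sr2+ < Rb+ (both 36 e⁻, Z=38>37); Rb+ < Br- (both 36 e⁻, Z=37>35).
Full ascending order: Sc3+ < Y3+ < Sr2+ < Rb+ < Br-. Counting from the largest, position 3 is Sr2+.

Sr2+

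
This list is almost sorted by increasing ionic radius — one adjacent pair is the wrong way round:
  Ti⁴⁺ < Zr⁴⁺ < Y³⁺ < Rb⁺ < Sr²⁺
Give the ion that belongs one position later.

Rb⁺

The pair Rb⁺, Sr²⁺ is the wrong way round — they are isoelectronic (36 e⁻) and Sr has more protons than Rb (38 vs 37), making Sr²⁺ smaller. All other adjacent pairs agree with periodic trends, so Rb⁺ is the misplaced ion.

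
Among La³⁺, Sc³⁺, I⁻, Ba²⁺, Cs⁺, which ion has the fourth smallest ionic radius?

Cs⁺

Sc³⁺ (Z=21, 18 e⁻), La³⁺ (Z=57, 54 e⁻), Ba²⁺ (Z=56, 54 e⁻), Cs⁺ (Z=55, 54 e⁻), I⁻ (Z=53, 54 e⁻). Sc³⁺ < La³⁺ (same group, 2 shells fewer); La³⁺ < Ba²⁺ (isoelectronic, higher Z=57 is smaller); Ba²⁺ < Cs⁺ (isoelectronic, higher Z=56 is smaller); Cs⁺ < I⁻ (isoelectronic, higher Z=55 is smaller).
Full ascending order: Sc³⁺ < La³⁺ < Ba²⁺ < Cs⁺ < I⁻. Counting from the smallest, position 4 is Cs⁺.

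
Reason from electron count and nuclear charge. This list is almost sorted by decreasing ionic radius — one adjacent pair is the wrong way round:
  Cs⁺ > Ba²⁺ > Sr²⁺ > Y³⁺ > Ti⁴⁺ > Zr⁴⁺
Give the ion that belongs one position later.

Ti⁴⁺

Check each adjacent pair. Ti⁴⁺ and Zr⁴⁺ are reversed: both in group 4 with the same charge; Ti⁴⁺ (period 4) has the smaller radius. No other neighbouring pair contradicts the periodic trends, so Ti⁴⁺ is the ion listed too early.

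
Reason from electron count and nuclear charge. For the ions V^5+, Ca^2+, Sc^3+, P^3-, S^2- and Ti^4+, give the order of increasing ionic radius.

Each ion has 18 electrons. The ranking follows nuclear charge in reverse — greater Z gives a smaller radius. V^5+ (Z=23), Ti^4+ (Z=22), Sc^3+ (Z=21), Ca^2+ (Z=20), S^2- (Z=16), P^3- (Z=15).

V^5+ < Ti^4+ < Sc^3+ < Ca^2+ < S^2- < P^3-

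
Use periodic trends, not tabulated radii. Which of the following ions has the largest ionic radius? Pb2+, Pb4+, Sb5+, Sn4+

Pb2+

First list Z and electron count for each: Sb5+ has 46 e⁻ (Z=51), Sn4+ has 46 e⁻ (Z=50), Pb4+ has 78 e⁻ (Z=82), Pb2+ has 80 e⁻ (Z=82). Sb5+ < Sn4+ (both 46 e⁻, Z=51>50); Sn4+ < Pb4+ (same group, period 5 vs 6); Pb4+ < Pb2+ (higher charge on the same element).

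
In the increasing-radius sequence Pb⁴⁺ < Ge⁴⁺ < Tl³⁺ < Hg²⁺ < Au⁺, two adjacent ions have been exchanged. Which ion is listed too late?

Ge⁴⁺

Scanning neighbour by neighbour, only Pb⁴⁺/Ge⁴⁺ violates a trend: both in group 14 with the same charge; Ge⁴⁺ (period 4) has the smaller radius. That makes Ge⁴⁺ the one sitting a position late relative to where it belongs.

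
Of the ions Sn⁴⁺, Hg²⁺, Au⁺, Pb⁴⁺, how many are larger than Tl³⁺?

2

Work out protons and electrons: Sn⁴⁺: 46 e⁻, Z=50, Pb⁴⁺: 78 e⁻, Z=82, Tl³⁺: 78 e⁻, Z=81, Hg²⁺: 78 e⁻, Z=80, Au⁺: 78 e⁻, Z=79. Sn⁴⁺ < Pb⁴⁺ (same group, period 5 vs 6); Pb⁴⁺ < Tl³⁺ (both 78 e⁻, Z=82>81); Tl³⁺ < Hg²⁺ (both 78 e⁻, Z=81>80); Hg²⁺ < Au⁺ (both 78 e⁻, Z=80>79).
Relative to Tl³⁺, the ions that are larger are Hg²⁺, Au⁺. Count: 2.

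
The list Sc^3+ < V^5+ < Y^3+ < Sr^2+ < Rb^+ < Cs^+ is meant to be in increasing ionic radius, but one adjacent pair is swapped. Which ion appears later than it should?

V^5+

Check each adjacent pair. Sc^3+ and V^5+ are reversed: both have 18 electrons but Z(V)=23 > Z(Sc)=21, so V^5+ should be the smaller of the two. No other neighbouring pair contradicts the periodic trends, so V^5+ is the ion listed too late.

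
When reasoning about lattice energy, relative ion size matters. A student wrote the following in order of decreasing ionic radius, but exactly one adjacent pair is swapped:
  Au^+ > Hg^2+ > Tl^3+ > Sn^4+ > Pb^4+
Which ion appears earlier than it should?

Sn^4+

Compare adjacent ions: same group and charge — period 5 sits above period 6, so Sn^4+ is smaller — yet in this decreasing list Sn^4+ sits before Pb^4+. Nothing else is reversed, so Sn^4+ should move one place to the right.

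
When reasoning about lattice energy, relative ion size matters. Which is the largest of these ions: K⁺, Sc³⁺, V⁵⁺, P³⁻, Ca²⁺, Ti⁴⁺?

P³⁻

These species are isoelectronic with 18 electrons. The only difference is the number of protons: V⁵⁺ (Z=23), Ti⁴⁺ (Z=22), Sc³⁺ (Z=21), Ca²⁺ (Z=20), K⁺ (Z=19), P³⁻ (Z=15). The strongest nuclear pull (V⁵⁺) gives the smallest ion.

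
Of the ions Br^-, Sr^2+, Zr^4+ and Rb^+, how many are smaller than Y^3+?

1

Isoelectronic series (36 e⁻ each). Size is set by nuclear charge: more protons means a smaller ion. Zr^4+ (Z=40), Y^3+ (Z=39), Sr^2+ (Z=38), Rb^+ (Z=37), Br^- (Z=35).
Overall: Zr^4+ < Y^3+ < Sr^2+ < Rb^+ < Br^-. Y^3+ has 1 below it and 3 above. That's 1.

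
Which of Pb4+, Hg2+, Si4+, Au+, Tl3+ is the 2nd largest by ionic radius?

Si4+ has 10 e⁻ (Z=14), Pb4+ has 78 e⁻ (Z=82), Tl3+ has 78 e⁻ (Z=81), Hg2+ has 78 e⁻ (Z=80), Au+ has 78 e⁻ (Z=79). Si4+ < Pb4+ (same group, period 3 vs 6); Pb4+ < Tl3+ (isoelectronic, higher Z=82 is smaller); Tl3+ < Hg2+ (both 78 e⁻, Z=81>80); Hg2+ < Au+ (both 78 e⁻, Z=80>79).
Ordering: Si4+ < Pb4+ < Tl3+ < Hg2+ < Au+. The 2nd largest is Hg2+.

Hg2+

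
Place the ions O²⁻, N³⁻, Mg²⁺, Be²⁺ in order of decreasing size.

N³⁻ > O²⁻ > Mg²⁺ > Be²⁺

Be²⁺ (Z=4, 2 e⁻), Mg²⁺ (Z=12, 10 e⁻), O²⁻ (Z=8, 10 e⁻), N³⁻ (Z=7, 10 e⁻). Be²⁺ < Mg²⁺ (same group, period 2 vs 3); Mg²⁺ < O²⁻ (both 10 e⁻, Z=12>8); O²⁻ < N³⁻ (isoelectronic, higher Z=8 is smaller).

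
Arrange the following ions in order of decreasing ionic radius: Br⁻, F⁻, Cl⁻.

Br⁻ > Cl⁻ > F⁻

These ions sit in one column with identical charge. Each step down the periodic table adds a principal shell, increasing the radius.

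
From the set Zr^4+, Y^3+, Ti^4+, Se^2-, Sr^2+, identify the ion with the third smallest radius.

First list Z and electron count for each: Ti^4+ (Z=22, 18 e⁻), Zr^4+ (Z=40, 36 e⁻), Y^3+ (Z=39, 36 e⁻), Sr^2+ (Z=38, 36 e⁻), Se^2- (Z=34, 36 e⁻). Ti^4+ < Zr^4+ (same group, period 4 vs 5); Zr^4+ < Y^3+ (both 36 e⁻, Z=40>39); Y^3+ < Sr^2+ (both 36 e⁻, Z=39>38); Sr^2+ < Se^2- (both 36 e⁻, Z=38>34).
That gives Ti^4+ < Zr^4+ < Y^3+ < Sr^2+ < Se^2-. From the smallest end, number 3 is Y^3+.

Y^3+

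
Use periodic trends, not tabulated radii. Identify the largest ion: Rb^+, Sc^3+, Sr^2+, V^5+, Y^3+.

Tabulating Z and e⁻: V^5+ (Z=23, 18 e⁻), Sc^3+ (Z=21, 18 e⁻), Y^3+ (Z=39, 36 e⁻), Sr^2+ (Z=38, 36 e⁻), Rb^+ (Z=37, 36 e⁻). V^5+ < Sc^3+ (isoelectronic, higher Z=23 is smaller); Sc^3+ < Y^3+ (same group, 1 shell fewer); Y^3+ < Sr^2+ (both 36 e⁻, Z=39>38); Sr^2+ < Rb^+ (isoelectronic, higher Z=38 is smaller).

Rb^+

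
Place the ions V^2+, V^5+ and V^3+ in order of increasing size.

V^5+ < V^3+ < V^2+

For a single element, ionic radius drops as positive charge rises — V^5+ < V^2+.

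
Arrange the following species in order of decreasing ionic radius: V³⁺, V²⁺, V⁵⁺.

For a single element, ionic radius drops as positive charge rises — V⁵⁺ < V²⁺.

V²⁺ > V³⁺ > V⁵⁺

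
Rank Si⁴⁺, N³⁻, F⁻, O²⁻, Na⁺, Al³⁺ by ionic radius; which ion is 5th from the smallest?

O²⁻

Each ion has 10 electrons. The ranking follows nuclear charge in reverse — greater Z gives a smaller radius. Si⁴⁺ (Z=14), Al³⁺ (Z=13), Na⁺ (Z=11), F⁻ (Z=9), O²⁻ (Z=8), N³⁻ (Z=7).
That gives Si⁴⁺ < Al³⁺ < Na⁺ < F⁻ < O²⁻ < N³⁻. From the smallest end, number 5 is O²⁻.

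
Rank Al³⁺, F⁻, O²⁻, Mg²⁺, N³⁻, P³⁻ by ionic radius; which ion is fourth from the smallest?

First list Z and electron count for each: Al³⁺ has 10 e⁻ (Z=13), Mg²⁺ has 10 e⁻ (Z=12), F⁻ has 10 e⁻ (Z=9), O²⁻ has 10 e⁻ (Z=8), N³⁻ has 10 e⁻ (Z=7), P³⁻ has 18 e⁻ (Z=15). Al³⁺ < Mg²⁺ (isoelectronic, higher Z=13 is smaller); Mg²⁺ < F⁻ (both 10 e⁻, Z=12>9); F⁻ < O²⁻ (isoelectronic, higher Z=9 is smaller); O²⁻ < N³⁻ (isoelectronic, higher Z=8 is smaller); N³⁻ < P³⁻ (same group, period 2 vs 3).
Full ascending order: Al³⁺ < Mg²⁺ < F⁻ < O²⁻ < N³⁻ < P³⁻. Counting from the smallest, position 4 is O²⁻.

O²⁻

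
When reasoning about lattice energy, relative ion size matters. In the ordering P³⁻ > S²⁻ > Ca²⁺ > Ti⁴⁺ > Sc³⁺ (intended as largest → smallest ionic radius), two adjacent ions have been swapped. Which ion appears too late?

Sc³⁺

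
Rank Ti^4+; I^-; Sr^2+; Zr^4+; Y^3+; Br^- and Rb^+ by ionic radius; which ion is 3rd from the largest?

Rb^+

Ti^4+: 18 e⁻, Z=22, Zr^4+: 36 e⁻, Z=40, Y^3+: 36 e⁻, Z=39, Sr^2+: 36 e⁻, Z=38, Rb^+: 36 e⁻, Z=37, Br^-: 36 e⁻, Z=35, I^-: 54 e⁻, Z=53. Ti^4+ < Zr^4+ (same group, period 4 vs 5); Zr^4+ < Y^3+ (both 36 e⁻, Z=40>39); Y^3+ < Sr^2+ (isoelectronic, higher Z=39 is smaller); Sr^2+ < Rb^+ (both 36 e⁻, Z=38>37); Rb^+ < Br^- (both 36 e⁻, Z=37>35); Br^- < I^- (same group, 1 shell fewer).
Full ascending order: Ti^4+ < Zr^4+ < Y^3+ < Sr^2+ < Rb^+ < Br^- < I^-. Counting from the largest, position 3 is Rb^+.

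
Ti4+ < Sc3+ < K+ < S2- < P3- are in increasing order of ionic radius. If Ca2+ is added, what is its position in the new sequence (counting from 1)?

These species are isoelectronic with 18 electrons. The only difference is the number of protons: Ti4+ (Z=22), Sc3+ (Z=21), Ca2+ (Z=20), K+ (Z=19), S2- (Z=16), P3- (Z=15). The strongest nuclear pull (Ti4+) gives the smallest ion.
Putting Ca2+ in gives Ti4+ < Sc3+ < Ca2+ < K+ < S2- < P3-; it lands at slot 3.

3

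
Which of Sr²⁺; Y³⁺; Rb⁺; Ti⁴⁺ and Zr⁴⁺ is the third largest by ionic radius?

Y³⁺

First list Z and electron count for each: Ti⁴⁺ (Z=22, 18 e⁻), Zr⁴⁺ (Z=40, 36 e⁻), Y³⁺ (Z=39, 36 e⁻), Sr²⁺ (Z=38, 36 e⁻), Rb⁺ (Z=37, 36 e⁻). Ti⁴⁺ < Zr⁴⁺ (same group, 1 shell fewer); Zr⁴⁺ < Y³⁺ (both 36 e⁻, Z=40>39); Y³⁺ < Sr²⁺ (both 36 e⁻, Z=39>38); Sr²⁺ < Rb⁺ (both 36 e⁻, Z=38>37).
So the order is Ti⁴⁺ < Zr⁴⁺ < Y³⁺ < Sr²⁺ < Rb⁺; the 3rd-largest ion is Y³⁺.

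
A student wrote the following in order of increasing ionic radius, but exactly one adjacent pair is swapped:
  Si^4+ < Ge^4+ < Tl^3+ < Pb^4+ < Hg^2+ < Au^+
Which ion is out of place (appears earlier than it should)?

Compare adjacent ions: Pb^4+ and Tl^3+ share 78 electrons; the higher nuclear charge on Pb (Z=82) contracts it more, so Pb^4+ < Tl^3+ — yet in this increasing list Tl^3+ sits before Pb^4+. Nothing else is reversed, so Tl^3+ should move one place to the right.

Tl^3+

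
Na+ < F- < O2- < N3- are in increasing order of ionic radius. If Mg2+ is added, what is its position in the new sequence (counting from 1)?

Isoelectronic series (10 e⁻ each). Size is set by nuclear charge: more protons means a smaller ion. Mg2+ (Z=12), Na+ (Z=11), F- (Z=9), O2- (Z=8), N3- (Z=7).
Merged order: Mg2+ < Na+ < F- < O2- < N3- — Mg2+ is number 1.

1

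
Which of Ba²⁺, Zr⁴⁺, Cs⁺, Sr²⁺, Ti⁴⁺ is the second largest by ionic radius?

Ba²⁺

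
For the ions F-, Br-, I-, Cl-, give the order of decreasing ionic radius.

I- > Br- > Cl- > F-

All are in the same group with charge -1. Radius grows down the group as n (the outermost shell) increases.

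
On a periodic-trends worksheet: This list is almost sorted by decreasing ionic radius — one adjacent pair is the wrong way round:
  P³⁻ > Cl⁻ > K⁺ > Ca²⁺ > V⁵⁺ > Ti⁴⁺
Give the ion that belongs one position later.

Check each adjacent pair. V⁵⁺ and Ti⁴⁺ are reversed: both have 18 electrons but Z(V)=23 > Z(Ti)=22, so V⁵⁺ should be the smaller of the two. No other neighbouring pair contradicts the periodic trends, so V⁵⁺ is the ion listed too early.

V⁵⁺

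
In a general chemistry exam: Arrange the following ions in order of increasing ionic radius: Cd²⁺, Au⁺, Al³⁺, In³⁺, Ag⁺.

First list Z and electron count for each: Al³⁺: 10 e⁻, Z=13, In³⁺: 46 e⁻, Z=49, Cd²⁺: 46 e⁻, Z=48, Ag⁺: 46 e⁻, Z=47, Au⁺: 78 e⁻, Z=79. Al³⁺ < In³⁺ (same group, period 3 vs 5); In³⁺ < Cd²⁺ (isoelectronic, higher Z=49 is smaller); Cd²⁺ < Ag⁺ (isoelectronic, higher Z=48 is smaller); Ag⁺ < Au⁺ (same group, 1 shell fewer).

Al³⁺ < In³⁺ < Cd²⁺ < Ag⁺ < Au⁺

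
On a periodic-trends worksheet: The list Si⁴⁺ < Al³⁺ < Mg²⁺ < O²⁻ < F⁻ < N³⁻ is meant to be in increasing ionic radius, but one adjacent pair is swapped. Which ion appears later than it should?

F⁻

Check each adjacent pair. O²⁻ and F⁻ are reversed: they are isoelectronic (10 e⁻) and F has more protons than O (9 vs 8), making F⁻ smaller. No other neighbouring pair contradicts the periodic trends, so F⁻ is the ion listed too late.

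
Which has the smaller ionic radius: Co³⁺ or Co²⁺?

Co³⁺

For a single element, ionic radius drops as positive charge rises — Co³⁺ < Co²⁺.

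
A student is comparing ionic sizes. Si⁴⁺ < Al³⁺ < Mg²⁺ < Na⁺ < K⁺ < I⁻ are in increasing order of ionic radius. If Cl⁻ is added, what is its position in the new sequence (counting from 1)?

6

Si⁴⁺: 10 e⁻, Z=14, Al³⁺: 10 e⁻, Z=13, Mg²⁺: 10 e⁻, Z=12, Na⁺: 10 e⁻, Z=11, K⁺: 18 e⁻, Z=19, Cl⁻: 18 e⁻, Z=17, I⁻: 54 e⁻, Z=53. Si⁴⁺ < Al³⁺ (isoelectronic, higher Z=14 is smaller); Al³⁺ < Mg²⁺ (isoelectronic, higher Z=13 is smaller); Mg²⁺ < Na⁺ (isoelectronic, higher Z=12 is smaller); Na⁺ < K⁺ (same group, 1 shell fewer); K⁺ < Cl⁻ (both 18 e⁻, Z=19>17); Cl⁻ < I⁻ (same group, 2 shells fewer).
Putting Cl⁻ in gives Si⁴⁺ < Al³⁺ < Mg²⁺ < Na⁺ < K⁺ < Cl⁻ < I⁻; it lands at slot 6.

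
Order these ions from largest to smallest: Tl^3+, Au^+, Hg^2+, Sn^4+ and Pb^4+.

Au^+ > Hg^2+ > Tl^3+ > Pb^4+ > Sn^4+

Electron counts and nuclear charges: Sn^4+: 46 e⁻, Z=50, Pb^4+: 78 e⁻, Z=82, Tl^3+: 78 e⁻, Z=81, Hg^2+: 78 e⁻, Z=80, Au^+: 78 e⁻, Z=79. Sn^4+ < Pb^4+ (same group, period 5 vs 6); Pb^4+ < Tl^3+ (isoelectronic, higher Z=82 is smaller); Tl^3+ < Hg^2+ (isoelectronic, higher Z=81 is smaller); Hg^2+ < Au^+ (isoelectronic, higher Z=80 is smaller).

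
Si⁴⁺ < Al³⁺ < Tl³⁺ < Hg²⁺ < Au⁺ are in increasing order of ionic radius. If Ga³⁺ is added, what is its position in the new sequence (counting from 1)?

3

Tabulating Z and e⁻: Si⁴⁺ (Z=14, 10 e⁻), Al³⁺ (Z=13, 10 e⁻), Ga³⁺ (Z=31, 28 e⁻), Tl³⁺ (Z=81, 78 e⁻), Hg²⁺ (Z=80, 78 e⁻), Au⁺ (Z=79, 78 e⁻). Si⁴⁺ < Al³⁺ (isoelectronic, higher Z=14 is smaller); Al³⁺ < Ga³⁺ (same group, 1 shell fewer); Ga³⁺ < Tl³⁺ (same group, 2 shells fewer); Tl³⁺ < Hg²⁺ (both 78 e⁻, Z=81>80); Hg²⁺ < Au⁺ (isoelectronic, higher Z=80 is smaller).
Putting Ga³⁺ in gives Si⁴⁺ < Al³⁺ < Ga³⁺ < Tl³⁺ < Hg²⁺ < Au⁺; it lands at slot 3.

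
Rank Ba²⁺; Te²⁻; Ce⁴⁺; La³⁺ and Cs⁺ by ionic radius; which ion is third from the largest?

Ba²⁺

These species are isoelectronic with 54 electrons. The only difference is the number of protons: Ce⁴⁺ (Z=58), La³⁺ (Z=57), Ba²⁺ (Z=56), Cs⁺ (Z=55), Te²⁻ (Z=52). The strongest nuclear pull (Ce⁴⁺) gives the smallest ion.
That gives Ce⁴⁺ < La³⁺ < Ba²⁺ < Cs⁺ < Te²⁻. From the largest end, number 3 is Ba²⁺.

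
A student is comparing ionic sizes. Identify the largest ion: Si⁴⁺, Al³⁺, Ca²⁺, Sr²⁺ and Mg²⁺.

Sr²⁺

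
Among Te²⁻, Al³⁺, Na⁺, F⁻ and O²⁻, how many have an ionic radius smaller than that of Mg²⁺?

First list Z and electron count for each: Al³⁺ (Z=13, 10 e⁻), Mg²⁺ (Z=12, 10 e⁻), Na⁺ (Z=11, 10 e⁻), F⁻ (Z=9, 10 e⁻), O²⁻ (Z=8, 10 e⁻), Te²⁻ (Z=52, 54 e⁻). Al³⁺ < Mg²⁺ (isoelectronic, higher Z=13 is smaller); Mg²⁺ < Na⁺ (isoelectronic, higher Z=12 is smaller); Na⁺ < F⁻ (isoelectronic, higher Z=11 is smaller); F⁻ < O²⁻ (both 10 e⁻, Z=9>8); O²⁻ < Te²⁻ (same group, 3 shells fewer).
Placing each against Mg²⁺: smaller — Al³⁺; larger — Na⁺, F⁻, O²⁻, Te²⁻. That's 1.

1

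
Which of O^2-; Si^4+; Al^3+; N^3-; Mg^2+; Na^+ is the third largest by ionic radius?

Na^+

Each ion has 10 electrons. The ranking follows nuclear charge in reverse — greater Z gives a smaller radius. Si^4+ (Z=14), Al^3+ (Z=13), Mg^2+ (Z=12), Na^+ (Z=11), O^2- (Z=8), N^3- (Z=7).
Ordering: Si^4+ < Al^3+ < Mg^2+ < Na^+ < O^2- < N^3-. The third largest is Na^+.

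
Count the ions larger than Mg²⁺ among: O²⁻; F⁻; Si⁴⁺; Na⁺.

3

Isoelectronic series (10 e⁻ each). Size is set by nuclear charge: more protons means a smaller ion. Si⁴⁺ (Z=14), Mg²⁺ (Z=12), Na⁺ (Z=11), F⁻ (Z=9), O²⁻ (Z=8).
Ordering all of them (including Mg²⁺) by radius gives Si⁴⁺ < Mg²⁺ < Na⁺ < F⁻ < O²⁻. So 3 are larger.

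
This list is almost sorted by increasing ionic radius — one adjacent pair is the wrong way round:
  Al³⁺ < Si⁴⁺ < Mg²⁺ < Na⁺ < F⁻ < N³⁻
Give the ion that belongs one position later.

Al³⁺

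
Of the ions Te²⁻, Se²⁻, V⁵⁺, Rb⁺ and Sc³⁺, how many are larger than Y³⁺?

3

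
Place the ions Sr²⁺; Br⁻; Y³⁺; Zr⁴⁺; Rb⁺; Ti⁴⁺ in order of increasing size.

Ti⁴⁺ < Zr⁴⁺ < Y³⁺ < Sr²⁺ < Rb⁺ < Br⁻

Tabulating Z and e⁻: Ti⁴⁺ (Z=22, 18 e⁻), Zr⁴⁺ (Z=40, 36 e⁻), Y³⁺ (Z=39, 36 e⁻), Sr²⁺ (Z=38, 36 e⁻), Rb⁺ (Z=37, 36 e⁻), Br⁻ (Z=35, 36 e⁻). Ti⁴⁺ < Zr⁴⁺ (same group, period 4 vs 5); Zr⁴⁺ < Y³⁺ (isoelectronic, higher Z=40 is smaller); Y³⁺ < Sr²⁺ (both 36 e⁻, Z=39>38); Sr²⁺ < Rb⁺ (both 36 e⁻, Z=38>37); Rb⁺ < Br⁻ (isoelectronic, higher Z=37 is smaller).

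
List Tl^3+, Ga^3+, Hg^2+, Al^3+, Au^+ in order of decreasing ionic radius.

Work out protons and electrons: Al^3+: 10 e⁻, Z=13, Ga^3+: 28 e⁻, Z=31, Tl^3+: 78 e⁻, Z=81, Hg^2+: 78 e⁻, Z=80, Au^+: 78 e⁻, Z=79. Al^3+ < Ga^3+ (same group, period 3 vs 4); Ga^3+ < Tl^3+ (same group, 2 shells fewer); Tl^3+ < Hg^2+ (isoelectronic, higher Z=81 is smaller); Hg^2+ < Au^+ (both 78 e⁻, Z=80>79).

Au^+ > Hg^2+ > Tl^3+ > Ga^3+ > Al^3+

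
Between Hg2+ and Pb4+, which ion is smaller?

Isoelectronic series (78 e⁻ each). Size is set by nuclear charge: more protons means a smaller ion. Pb4+ (Z=82), Hg2+ (Z=80).

Pb4+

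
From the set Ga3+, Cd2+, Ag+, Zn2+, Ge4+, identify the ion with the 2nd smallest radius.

Ga3+

Work out protons and electrons: Ge4+: 28 e⁻, Z=32, Ga3+: 28 e⁻, Z=31, Zn2+: 28 e⁻, Z=30, Cd2+: 46 e⁻, Z=48, Ag+: 46 e⁻, Z=47. Ge4+ < Ga3+ (both 28 e⁻, Z=32>31); Ga3+ < Zn2+ (both 28 e⁻, Z=31>30); Zn2+ < Cd2+ (same group, 1 shell fewer); Cd2+ < Ag+ (both 46 e⁻, Z=48>47).
Full ascending order: Ge4+ < Ga3+ < Zn2+ < Cd2+ < Ag+. Counting from the smallest, position 2 is Ga3+.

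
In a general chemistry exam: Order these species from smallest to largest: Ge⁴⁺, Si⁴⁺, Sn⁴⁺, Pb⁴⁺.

Si⁴⁺ < Ge⁴⁺ < Sn⁴⁺ < Pb⁴⁺

All are in the same group with charge +4. Radius grows down the group as n (the outermost shell) increases.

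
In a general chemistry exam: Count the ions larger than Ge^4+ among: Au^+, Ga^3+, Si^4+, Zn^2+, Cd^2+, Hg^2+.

5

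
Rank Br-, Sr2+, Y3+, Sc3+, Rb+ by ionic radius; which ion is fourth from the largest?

Work out protons and electrons: Sc3+ has 18 e⁻ (Z=21), Y3+ has 36 e⁻ (Z=39), Sr2+ has 36 e⁻ (Z=38), Rb+ has 36 e⁻ (Z=37), Br- has 36 e⁻ (Z=35). Sc3+ < Y3+ (same group, period 4 vs 5); Y3+ < Sr2+ (both 36 e⁻, Z=39>38); Sr2+ < Rb+ (both 36 e⁻, Z=38>37); Rb+ < Br- (both 36 e⁻, Z=37>35).
That gives Sc3+ < Y3+ < Sr2+ < Rb+ < Br-. From the largest end, number 4 is Y3+.

Y3+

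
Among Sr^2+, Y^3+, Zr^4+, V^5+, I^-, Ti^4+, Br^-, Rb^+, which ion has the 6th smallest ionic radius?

First list Z and electron count for each: V^5+ (Z=23, 18 e⁻), Ti^4+ (Z=22, 18 e⁻), Zr^4+ (Z=40, 36 e⁻), Y^3+ (Z=39, 36 e⁻), Sr^2+ (Z=38, 36 e⁻), Rb^+ (Z=37, 36 e⁻), Br^- (Z=35, 36 e⁻), I^- (Z=53, 54 e⁻). V^5+ < Ti^4+ (isoelectronic, higher Z=23 is smaller); Ti^4+ < Zr^4+ (same group, period 4 vs 5); Zr^4+ < Y^3+ (both 36 e⁻, Z=40>39); Y^3+ < Sr^2+ (isoelectronic, higher Z=39 is smaller); Sr^2+ < Rb^+ (both 36 e⁻, Z=38>37); Rb^+ < Br^- (isoelectronic, higher Z=37 is smaller); Br^- < I^- (same group, period 4 vs 5).
Ordering: V^5+ < Ti^4+ < Zr^4+ < Y^3+ < Sr^2+ < Rb^+ < Br^- < I^-. The 6th smallest is Rb^+.

Rb^+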